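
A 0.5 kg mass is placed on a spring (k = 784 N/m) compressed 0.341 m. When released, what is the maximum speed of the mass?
½kx² = ½mv² ⇒ v = x√(k/m) = (0.341)√(784/0.5) = 13.5 m/s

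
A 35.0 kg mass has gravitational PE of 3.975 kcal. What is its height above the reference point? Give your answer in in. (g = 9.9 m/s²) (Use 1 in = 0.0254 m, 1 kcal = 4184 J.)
Convert to SI: m = 35.0 kg, PE = 16631.4 J
h = PE/(mg) = 16631.4/(35.0·9.9) = 47.9983 m = 1890 in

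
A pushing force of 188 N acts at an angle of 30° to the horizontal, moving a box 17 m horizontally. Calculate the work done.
W = F·d·cosθ = (188)(17)cos(30°) = 2768 J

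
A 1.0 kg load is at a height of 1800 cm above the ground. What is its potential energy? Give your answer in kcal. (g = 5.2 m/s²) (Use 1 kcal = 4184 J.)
Convert to SI: m = 1.0 kg, h = 18.0 m
PE = mgh = (1.0)(5.2)(18.0) = 93.6 J = 0.02237 kcal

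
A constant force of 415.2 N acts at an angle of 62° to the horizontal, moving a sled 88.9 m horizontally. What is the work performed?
W = F·d·cosθ = (415.2)(88.9)cos(62°) = 17330 J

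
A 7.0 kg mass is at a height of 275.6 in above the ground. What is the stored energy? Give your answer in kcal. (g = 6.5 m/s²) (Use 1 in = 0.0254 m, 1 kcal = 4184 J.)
Convert to SI: m = 7.0 kg, h = 7.00024 m
PE = mgh = (7.0)(6.5)(7.00024) = 318.511 J = 0.07613 kcal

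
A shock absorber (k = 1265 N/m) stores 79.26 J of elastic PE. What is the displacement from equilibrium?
x = √(2·PE/k) = √(2·79.26/1265) = 0.354 m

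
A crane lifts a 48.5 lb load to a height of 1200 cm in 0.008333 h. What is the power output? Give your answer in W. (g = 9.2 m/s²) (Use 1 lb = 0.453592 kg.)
Convert to SI: m = 21.9992 kg, h = 12.0 m, t = 29.9988 s
P = mgh/t = (21.9992)(9.2)(12.0)/29.9988 = 80.96 W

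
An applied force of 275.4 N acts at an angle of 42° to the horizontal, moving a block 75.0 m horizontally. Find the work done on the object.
W = F·d·cosθ = (275.4)(75.0)cos(42°) = 15350 J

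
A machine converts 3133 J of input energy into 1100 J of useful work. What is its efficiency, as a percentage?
η = W_out/W_in = 1100/3133 = 35.11%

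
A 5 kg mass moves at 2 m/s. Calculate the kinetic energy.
KE = ½mv² = ½(5)(2)² = 10.0 J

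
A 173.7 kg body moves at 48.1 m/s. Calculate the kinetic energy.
KE = ½mv² = ½(173.7)(48.1)² = 200900 J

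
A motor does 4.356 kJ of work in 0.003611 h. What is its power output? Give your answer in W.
Convert to SI: W = 4356.0 J, t = 12.9996 s
P = W/t = 4356.0/12.9996 = 335.1 W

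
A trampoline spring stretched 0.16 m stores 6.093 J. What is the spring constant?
k = 2·PE/x² = 2·6.093/(0.16)² = 476.0 N/m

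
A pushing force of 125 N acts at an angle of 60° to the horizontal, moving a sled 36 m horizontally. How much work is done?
W = F·d·cosθ = (125)(36)cos(60°) = 2250 J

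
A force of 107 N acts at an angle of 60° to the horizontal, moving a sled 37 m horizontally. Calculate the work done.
W = F·d·cosθ = (107)(37)cos(60°) = 1980 J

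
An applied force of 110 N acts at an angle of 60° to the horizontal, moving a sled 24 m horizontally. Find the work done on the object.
W = F·d·cosθ = (110)(24)cos(60°) = 1320 J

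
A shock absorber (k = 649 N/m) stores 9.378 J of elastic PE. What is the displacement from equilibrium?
x = √(2·PE/k) = √(2·9.378/649) = 0.17 m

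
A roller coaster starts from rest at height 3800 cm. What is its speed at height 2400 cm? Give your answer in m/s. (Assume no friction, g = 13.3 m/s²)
Convert to SI: h₁−h₂ = 14.0 m
mgh₁ = mgh₂ + ½mv² ⇒ v = √(2g(h₁−h₂)) = √(2·13.3·14.0) = 19.3 m/s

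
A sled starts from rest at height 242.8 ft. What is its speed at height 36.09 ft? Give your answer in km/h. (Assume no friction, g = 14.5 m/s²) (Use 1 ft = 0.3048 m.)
Convert to SI: h₁−h₂ = 63.0052 m
mgh₁ = mgh₂ + ½mv² ⇒ v = √(2g(h₁−h₂)) = √(2·14.5·63.0052) = 42.7452 m/s = 153.9 km/h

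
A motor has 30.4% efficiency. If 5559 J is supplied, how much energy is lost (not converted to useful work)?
W_lost = W_in(1 − η) = 5559·(1 − 0.304) = 3869 J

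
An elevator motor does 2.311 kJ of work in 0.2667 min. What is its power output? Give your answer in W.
Convert to SI: W = 2311.0 J, t = 16.002 s
P = W/t = 2311.0/16.002 = 144.4 W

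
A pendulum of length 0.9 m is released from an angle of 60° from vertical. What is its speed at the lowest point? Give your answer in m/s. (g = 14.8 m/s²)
h = L(1 − cosθ) = 0.9(1 − cos60°) = 0.45 m
v = √(2gh) = √(2·14.8·0.45) = 3.65 m/s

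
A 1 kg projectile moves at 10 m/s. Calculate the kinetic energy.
KE = ½mv² = ½(1)(10)² = 50.0 J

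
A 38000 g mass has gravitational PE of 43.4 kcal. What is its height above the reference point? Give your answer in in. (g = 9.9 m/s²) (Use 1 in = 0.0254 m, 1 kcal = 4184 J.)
Convert to SI: m = 38.0 kg, PE = 181586 J
h = PE/(mg) = 181586/(38.0·9.9) = 482.684 m = 19000 in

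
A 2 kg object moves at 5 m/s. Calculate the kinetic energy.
KE = ½mv² = ½(2)(5)² = 25.0 J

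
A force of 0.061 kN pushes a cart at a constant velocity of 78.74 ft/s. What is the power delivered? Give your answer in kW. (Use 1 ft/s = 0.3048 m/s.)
Convert to SI: F = 61.0 N, v = 24.0 m/s
P = Fv = (61.0)(24.0) = 1464.0 W = 1.464 kW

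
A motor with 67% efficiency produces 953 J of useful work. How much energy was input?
W_in = W_out/η = 953/0.67 = 1422 J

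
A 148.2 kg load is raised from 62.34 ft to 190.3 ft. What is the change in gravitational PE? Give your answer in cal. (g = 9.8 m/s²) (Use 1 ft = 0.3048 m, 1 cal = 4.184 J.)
Convert to SI: m = 148.2 kg, Δh = 39.0022 m
ΔPE = mgΔh = (148.2)(9.8)(39.0022) = 56645.2 J = 13540 cal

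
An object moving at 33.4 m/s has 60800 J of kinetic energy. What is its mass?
m = 2·KE/v² = 2·60800/(33.4)² = 109.0 kg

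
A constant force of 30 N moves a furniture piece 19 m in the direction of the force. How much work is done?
W = F·d = (30)(19) = 570.0 J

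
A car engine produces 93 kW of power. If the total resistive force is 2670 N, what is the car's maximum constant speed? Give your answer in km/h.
P = Fv ⇒ v = P/F = 93000 W/2670.0 N = 34.8315 m/s = 125.4 km/h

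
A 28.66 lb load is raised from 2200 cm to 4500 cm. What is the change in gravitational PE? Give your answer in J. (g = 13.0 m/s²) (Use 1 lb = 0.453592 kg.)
Convert to SI: m = 12.9999 kg, Δh = 23.0 m
ΔPE = mgΔh = (12.9999)(13.0)(23.0) = 3887 J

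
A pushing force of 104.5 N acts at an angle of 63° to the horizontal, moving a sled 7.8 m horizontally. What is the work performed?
W = F·d·cosθ = (104.5)(7.8)cos(63°) = 370.0 J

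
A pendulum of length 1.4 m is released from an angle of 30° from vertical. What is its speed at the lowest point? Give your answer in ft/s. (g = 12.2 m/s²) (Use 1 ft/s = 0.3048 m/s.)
h = L(1 − cosθ) = 1.4(1 − cos30°) = 0.187564 m
v = √(2gh) = √(2·12.2·0.187564) = 2.13929 m/s = 7.019 ft/s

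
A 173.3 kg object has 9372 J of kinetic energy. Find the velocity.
v = √(2·KE/m) = √(2·9372/173.3) = 10.4 m/s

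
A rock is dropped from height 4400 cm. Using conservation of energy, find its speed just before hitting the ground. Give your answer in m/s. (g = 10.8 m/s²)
Convert to SI: h = 44.0 m
mgh = ½mv² ⇒ v = √(2gh) = √(2·10.8·44.0) = 30.83 m/s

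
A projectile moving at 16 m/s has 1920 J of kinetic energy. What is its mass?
m = 2·KE/v² = 2·1920/(16)² = 15.0 kg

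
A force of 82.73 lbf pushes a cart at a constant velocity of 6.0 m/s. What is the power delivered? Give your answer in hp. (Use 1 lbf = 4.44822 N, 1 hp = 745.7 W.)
Convert to SI: F = 368.001 N, v = 6.0 m/s
P = Fv = (368.001)(6.0) = 2208.01 W = 2.961 hp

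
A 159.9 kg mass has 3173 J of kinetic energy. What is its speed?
v = √(2·KE/m) = √(2·3173/159.9) = 6.3 m/s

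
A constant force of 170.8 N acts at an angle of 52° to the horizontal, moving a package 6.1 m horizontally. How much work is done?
W = F·d·cosθ = (170.8)(6.1)cos(52°) = 641.4 J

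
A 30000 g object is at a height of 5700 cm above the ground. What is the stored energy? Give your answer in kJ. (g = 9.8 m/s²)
Convert to SI: m = 30.0 kg, h = 57.0 m
PE = mgh = (30.0)(9.8)(57.0) = 16758.0 J = 16.76 kJ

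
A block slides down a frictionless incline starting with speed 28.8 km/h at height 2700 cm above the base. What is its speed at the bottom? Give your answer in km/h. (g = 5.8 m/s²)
Convert to SI: v₀ = 8.0 m/s, h = 27.0 m
½mv₀² + mgh = ½mv² ⇒ v = √(v₀² + 2gh) = √(8.0² + 2·5.8·27.0) = 19.4216 m/s = 69.92 km/h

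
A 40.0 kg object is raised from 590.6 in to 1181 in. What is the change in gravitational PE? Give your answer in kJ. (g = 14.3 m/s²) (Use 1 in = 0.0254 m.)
Convert to SI: m = 40.0 kg, Δh = 14.9962 m
ΔPE = mgΔh = (40.0)(14.3)(14.9962) = 8577.8 J = 8.578 kJ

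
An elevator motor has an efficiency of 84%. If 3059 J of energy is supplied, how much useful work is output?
W_out = η·W_in = 0.84·3059 = 2569.56 J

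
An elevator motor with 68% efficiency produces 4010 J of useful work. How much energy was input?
W_in = W_out/η = 4010/0.68 = 5897 J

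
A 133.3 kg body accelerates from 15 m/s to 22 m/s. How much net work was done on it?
W = ΔKE = ½m(v₂² − v₁²) = ½(133.3)(22² − 15²) = 17262.35 J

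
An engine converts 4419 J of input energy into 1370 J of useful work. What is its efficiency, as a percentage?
η = W_out/W_in = 1370/4419 = 31.0%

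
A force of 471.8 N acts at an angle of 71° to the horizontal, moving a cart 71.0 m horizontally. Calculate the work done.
W = F·d·cosθ = (471.8)(71.0)cos(71°) = 10910 J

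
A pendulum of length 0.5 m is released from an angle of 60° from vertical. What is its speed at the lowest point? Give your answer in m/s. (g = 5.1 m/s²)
h = L(1 − cosθ) = 0.5(1 − cos60°) = 0.25 m
v = √(2gh) = √(2·5.1·0.25) = 1.597 m/s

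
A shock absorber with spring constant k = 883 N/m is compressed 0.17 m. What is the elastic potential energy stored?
PE = ½kx² = ½(883)(0.17)² = 12.76 J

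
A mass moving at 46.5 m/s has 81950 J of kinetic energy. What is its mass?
m = 2·KE/v² = 2·81950/(46.5)² = 75.8 kg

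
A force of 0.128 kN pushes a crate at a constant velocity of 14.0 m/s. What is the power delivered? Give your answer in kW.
Convert to SI: F = 128.0 N, v = 14.0 m/s
P = Fv = (128.0)(14.0) = 1792.0 W = 1.792 kW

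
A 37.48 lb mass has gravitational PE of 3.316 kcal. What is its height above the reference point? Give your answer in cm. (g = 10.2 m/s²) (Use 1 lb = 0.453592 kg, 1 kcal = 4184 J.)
Convert to SI: m = 17.0006 kg, PE = 13874.1 J
h = PE/(mg) = 13874.1/(17.0006·10.2) = 80.0094 m = 8001 cm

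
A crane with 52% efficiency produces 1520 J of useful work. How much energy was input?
W_in = W_out/η = 1520/0.52 = 2923 J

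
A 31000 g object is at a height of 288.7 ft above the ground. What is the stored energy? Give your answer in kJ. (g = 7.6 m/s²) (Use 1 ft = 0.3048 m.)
Convert to SI: m = 31.0 kg, h = 87.9958 m
PE = mgh = (31.0)(7.6)(87.9958) = 20731.8 J = 20.73 kJ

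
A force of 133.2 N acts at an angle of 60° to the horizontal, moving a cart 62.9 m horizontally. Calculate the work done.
W = F·d·cosθ = (133.2)(62.9)cos(60°) = 4189 J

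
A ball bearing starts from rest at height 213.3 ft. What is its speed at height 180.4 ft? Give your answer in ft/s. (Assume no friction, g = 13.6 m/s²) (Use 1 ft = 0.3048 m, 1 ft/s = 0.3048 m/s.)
Convert to SI: h₁−h₂ = 10.0279 m
mgh₁ = mgh₂ + ½mv² ⇒ v = √(2g(h₁−h₂)) = √(2·13.6·10.0279) = 16.5154 m/s = 54.18 ft/s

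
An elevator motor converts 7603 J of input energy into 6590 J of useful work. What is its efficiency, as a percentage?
η = W_out/W_in = 6590/7603 = 86.68%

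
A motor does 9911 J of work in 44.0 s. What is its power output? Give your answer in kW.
P = W/t = 9911.0/44.0 = 225.25 W = 0.2253 kW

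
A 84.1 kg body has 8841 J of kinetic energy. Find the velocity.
v = √(2·KE/m) = √(2·8841/84.1) = 14.5 m/s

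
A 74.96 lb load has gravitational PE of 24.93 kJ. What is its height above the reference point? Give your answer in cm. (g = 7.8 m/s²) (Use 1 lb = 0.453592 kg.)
Convert to SI: m = 34.0013 kg, PE = 24930.0 J
h = PE/(mg) = 24930.0/(34.0013·7.8) = 94.0011 m = 9400 cm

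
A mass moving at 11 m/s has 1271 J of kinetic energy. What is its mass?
m = 2·KE/v² = 2·1271/(11)² = 21.01 kg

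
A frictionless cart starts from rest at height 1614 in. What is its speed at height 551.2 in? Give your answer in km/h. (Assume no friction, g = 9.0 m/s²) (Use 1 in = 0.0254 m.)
Convert to SI: h₁−h₂ = 26.9951 m
mgh₁ = mgh₂ + ½mv² ⇒ v = √(2g(h₁−h₂)) = √(2·9.0·26.9951) = 22.0434 m/s = 79.36 km/h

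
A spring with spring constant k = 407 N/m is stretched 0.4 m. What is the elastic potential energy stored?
PE = ½kx² = ½(407)(0.4)² = 32.56 J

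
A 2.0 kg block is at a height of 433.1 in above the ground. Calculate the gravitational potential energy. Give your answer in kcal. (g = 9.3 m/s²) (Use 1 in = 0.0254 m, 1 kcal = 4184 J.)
Convert to SI: m = 2.0 kg, h = 11.0007 m
PE = mgh = (2.0)(9.3)(11.0007) = 204.614 J = 0.0489 kcal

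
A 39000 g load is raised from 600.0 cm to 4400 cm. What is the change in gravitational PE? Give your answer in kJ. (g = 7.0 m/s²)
Convert to SI: m = 39.0 kg, Δh = 38.0 m
ΔPE = mgΔh = (39.0)(7.0)(38.0) = 10374.0 J = 10.37 kJ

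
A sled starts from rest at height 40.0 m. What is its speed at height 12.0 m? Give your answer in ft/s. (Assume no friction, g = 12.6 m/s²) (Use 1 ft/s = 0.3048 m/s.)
mgh₁ = mgh₂ + ½mv² ⇒ v = √(2g(h₁−h₂)) = √(2·12.6·28.0) = 26.5631 m/s = 87.15 ft/s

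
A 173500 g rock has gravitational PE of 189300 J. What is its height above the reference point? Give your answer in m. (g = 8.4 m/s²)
Convert to SI: m = 173.5 kg, PE = 189300 J
h = PE/(mg) = 189300/(173.5·8.4) = 129.9 m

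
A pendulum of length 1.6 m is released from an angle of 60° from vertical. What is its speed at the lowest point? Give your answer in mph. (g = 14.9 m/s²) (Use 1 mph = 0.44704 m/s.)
h = L(1 − cosθ) = 1.6(1 − cos60°) = 0.8 m
v = √(2gh) = √(2·14.9·0.8) = 4.88262 m/s = 10.92 mph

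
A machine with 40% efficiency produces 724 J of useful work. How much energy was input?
W_in = W_out/η = 724/0.4 = 1810 J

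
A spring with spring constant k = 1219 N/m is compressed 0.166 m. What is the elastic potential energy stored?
PE = ½kx² = ½(1219)(0.166)² = 16.8 J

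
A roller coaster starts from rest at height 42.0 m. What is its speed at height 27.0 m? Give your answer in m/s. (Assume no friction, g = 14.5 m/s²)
mgh₁ = mgh₂ + ½mv² ⇒ v = √(2g(h₁−h₂)) = √(2·14.5·15.0) = 20.86 m/s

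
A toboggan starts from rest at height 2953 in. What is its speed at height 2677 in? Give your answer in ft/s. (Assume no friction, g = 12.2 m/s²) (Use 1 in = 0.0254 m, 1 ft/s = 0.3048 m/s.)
Convert to SI: h₁−h₂ = 7.0104 m
mgh₁ = mgh₂ + ½mv² ⇒ v = √(2g(h₁−h₂)) = √(2·12.2·7.0104) = 13.0788 m/s = 42.91 ft/s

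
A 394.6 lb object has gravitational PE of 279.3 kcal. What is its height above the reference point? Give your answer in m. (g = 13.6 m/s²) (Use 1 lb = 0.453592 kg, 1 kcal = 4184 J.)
Convert to SI: m = 178.987 kg, PE = 1168590 J
h = PE/(mg) = 1168590/(178.987·13.6) = 480.1 m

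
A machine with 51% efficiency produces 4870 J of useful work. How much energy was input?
W_in = W_out/η = 4870/0.51 = 9549 J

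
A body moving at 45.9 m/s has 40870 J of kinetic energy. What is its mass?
m = 2·KE/v² = 2·40870/(45.9)² = 38.8 kg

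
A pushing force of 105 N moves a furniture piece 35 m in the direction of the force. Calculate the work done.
W = F·d = (105)(35) = 3675 J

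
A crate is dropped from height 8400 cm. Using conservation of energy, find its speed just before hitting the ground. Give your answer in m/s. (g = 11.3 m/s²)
Convert to SI: h = 84.0 m
mgh = ½mv² ⇒ v = √(2gh) = √(2·11.3·84.0) = 43.57 m/s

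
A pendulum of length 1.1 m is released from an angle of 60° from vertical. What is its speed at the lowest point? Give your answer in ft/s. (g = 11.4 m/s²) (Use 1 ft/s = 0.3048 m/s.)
h = L(1 − cosθ) = 1.1(1 − cos60°) = 0.55 m
v = √(2gh) = √(2·11.4·0.55) = 3.54119 m/s = 11.62 ft/s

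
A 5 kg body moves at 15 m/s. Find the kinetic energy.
KE = ½mv² = ½(5)(15)² = 562.5 J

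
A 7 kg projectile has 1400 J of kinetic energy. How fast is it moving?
v = √(2·KE/m) = √(2·1400/7) = 20.0 m/s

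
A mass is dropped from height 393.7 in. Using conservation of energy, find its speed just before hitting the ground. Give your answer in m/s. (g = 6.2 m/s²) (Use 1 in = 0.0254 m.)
Convert to SI: h = 9.99998 m
mgh = ½mv² ⇒ v = √(2gh) = √(2·6.2·9.99998) = 11.14 m/s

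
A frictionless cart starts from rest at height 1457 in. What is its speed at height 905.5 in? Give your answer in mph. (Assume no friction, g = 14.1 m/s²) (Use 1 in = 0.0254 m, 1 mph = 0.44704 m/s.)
Convert to SI: h₁−h₂ = 14.0081 m
mgh₁ = mgh₂ + ½mv² ⇒ v = √(2g(h₁−h₂)) = √(2·14.1·14.0081) = 19.8753 m/s = 44.46 mph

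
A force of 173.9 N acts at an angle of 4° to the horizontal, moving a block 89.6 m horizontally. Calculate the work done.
W = F·d·cosθ = (173.9)(89.6)cos(4°) = 15540 J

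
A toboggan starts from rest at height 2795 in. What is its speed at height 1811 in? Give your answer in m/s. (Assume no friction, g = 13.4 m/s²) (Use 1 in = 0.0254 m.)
Convert to SI: h₁−h₂ = 24.9936 m
mgh₁ = mgh₂ + ½mv² ⇒ v = √(2g(h₁−h₂)) = √(2·13.4·24.9936) = 25.88 m/s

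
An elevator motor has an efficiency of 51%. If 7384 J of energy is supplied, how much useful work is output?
W_out = η·W_in = 0.51·7384 = 3765.84 J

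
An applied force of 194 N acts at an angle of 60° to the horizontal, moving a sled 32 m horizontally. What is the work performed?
W = F·d·cosθ = (194)(32)cos(60°) = 3104 J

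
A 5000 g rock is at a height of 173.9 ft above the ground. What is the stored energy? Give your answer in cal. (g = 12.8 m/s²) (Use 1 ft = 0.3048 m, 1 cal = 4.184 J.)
Convert to SI: m = 5.0 kg, h = 53.0047 m
PE = mgh = (5.0)(12.8)(53.0047) = 3392.3 J = 810.8 cal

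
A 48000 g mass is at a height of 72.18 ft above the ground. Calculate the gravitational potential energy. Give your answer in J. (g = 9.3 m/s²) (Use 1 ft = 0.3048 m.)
Convert to SI: m = 48.0 kg, h = 22.0005 m
PE = mgh = (48.0)(9.3)(22.0005) = 9821 J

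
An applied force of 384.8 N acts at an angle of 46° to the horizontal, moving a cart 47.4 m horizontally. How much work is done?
W = F·d·cosθ = (384.8)(47.4)cos(46°) = 12670 J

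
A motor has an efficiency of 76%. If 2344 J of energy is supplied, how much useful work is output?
W_out = η·W_in = 0.76·2344 = 1781.44 J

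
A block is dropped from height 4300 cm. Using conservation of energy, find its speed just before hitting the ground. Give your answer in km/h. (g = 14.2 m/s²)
Convert to SI: h = 43.0 m
mgh = ½mv² ⇒ v = √(2gh) = √(2·14.2·43.0) = 34.9457 m/s = 125.8 km/h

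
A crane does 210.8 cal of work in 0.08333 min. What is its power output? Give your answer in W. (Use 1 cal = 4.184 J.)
Convert to SI: W = 881.987 J, t = 4.9998 s
P = W/t = 881.987/4.9998 = 176.4 W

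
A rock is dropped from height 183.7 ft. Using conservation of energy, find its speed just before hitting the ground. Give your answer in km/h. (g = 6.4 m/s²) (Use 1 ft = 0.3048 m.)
Convert to SI: h = 55.9918 m
mgh = ½mv² ⇒ v = √(2gh) = √(2·6.4·55.9918) = 26.7712 m/s = 96.38 km/h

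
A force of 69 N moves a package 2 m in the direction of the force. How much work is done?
W = F·d = (69)(2) = 138.0 J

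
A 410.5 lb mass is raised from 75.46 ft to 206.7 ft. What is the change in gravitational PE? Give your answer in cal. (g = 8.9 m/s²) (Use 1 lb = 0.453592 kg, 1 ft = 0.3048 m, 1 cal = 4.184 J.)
Convert to SI: m = 186.2 kg, Δh = 40.002 m
ΔPE = mgΔh = (186.2)(8.9)(40.002) = 66290.3 J = 15840 cal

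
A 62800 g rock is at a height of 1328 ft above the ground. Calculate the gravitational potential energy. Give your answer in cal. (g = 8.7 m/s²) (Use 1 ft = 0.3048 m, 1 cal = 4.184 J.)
Convert to SI: m = 62.8 kg, h = 404.774 m
PE = mgh = (62.8)(8.7)(404.774) = 221153 J = 52860 cal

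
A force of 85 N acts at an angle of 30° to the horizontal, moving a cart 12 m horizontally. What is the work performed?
W = F·d·cosθ = (85)(12)cos(30°) = 883.3 J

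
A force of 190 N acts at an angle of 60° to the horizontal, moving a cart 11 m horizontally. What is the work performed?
W = F·d·cosθ = (190)(11)cos(60°) = 1045 J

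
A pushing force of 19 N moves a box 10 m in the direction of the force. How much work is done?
W = F·d = (19)(10) = 190.0 J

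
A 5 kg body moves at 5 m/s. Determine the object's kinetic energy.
KE = ½mv² = ½(5)(5)² = 62.5 J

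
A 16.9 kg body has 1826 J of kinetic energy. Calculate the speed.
v = √(2·KE/m) = √(2·1826/16.9) = 14.7 m/s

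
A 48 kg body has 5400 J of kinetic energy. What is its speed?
v = √(2·KE/m) = √(2·5400/48) = 15.0 m/s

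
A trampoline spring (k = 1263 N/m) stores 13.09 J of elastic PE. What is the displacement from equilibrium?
x = √(2·PE/k) = √(2·13.09/1263) = 0.144 m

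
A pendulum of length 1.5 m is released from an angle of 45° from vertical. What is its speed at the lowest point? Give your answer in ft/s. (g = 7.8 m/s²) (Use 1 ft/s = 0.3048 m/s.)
h = L(1 − cosθ) = 1.5(1 − cos45°) = 0.43934 m
v = √(2gh) = √(2·7.8·0.43934) = 2.61796 m/s = 8.589 ft/s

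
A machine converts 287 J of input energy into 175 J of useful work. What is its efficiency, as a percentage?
η = W_out/W_in = 175/287 = 60.98%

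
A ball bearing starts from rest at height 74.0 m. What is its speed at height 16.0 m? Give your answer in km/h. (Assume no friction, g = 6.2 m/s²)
mgh₁ = mgh₂ + ½mv² ⇒ v = √(2g(h₁−h₂)) = √(2·6.2·58.0) = 26.8179 m/s = 96.54 km/h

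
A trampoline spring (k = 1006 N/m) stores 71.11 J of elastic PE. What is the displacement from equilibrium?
x = √(2·PE/k) = √(2·71.11/1006) = 0.376 m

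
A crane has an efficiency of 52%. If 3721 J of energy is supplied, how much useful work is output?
W_out = η·W_in = 0.52·3721 = 1934.92 J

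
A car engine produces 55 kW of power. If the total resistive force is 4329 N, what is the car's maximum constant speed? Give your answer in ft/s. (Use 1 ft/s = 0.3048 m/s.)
P = Fv ⇒ v = P/F = 55000 W/4329.0 N = 12.705 m/s = 41.68 ft/s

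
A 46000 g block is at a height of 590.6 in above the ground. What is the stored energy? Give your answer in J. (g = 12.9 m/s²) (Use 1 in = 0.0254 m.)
Convert to SI: m = 46.0 kg, h = 15.0012 m
PE = mgh = (46.0)(12.9)(15.0012) = 8902 J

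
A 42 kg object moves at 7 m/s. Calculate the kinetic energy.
KE = ½mv² = ½(42)(7)² = 1029.0 J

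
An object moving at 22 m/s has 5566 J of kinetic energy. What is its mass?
m = 2·KE/v² = 2·5566/(22)² = 23.0 kg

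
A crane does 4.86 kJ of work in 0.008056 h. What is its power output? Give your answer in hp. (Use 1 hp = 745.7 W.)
Convert to SI: W = 4860.0 J, t = 29.0016 s
P = W/t = 4860.0/29.0016 = 167.577 W = 0.2247 hp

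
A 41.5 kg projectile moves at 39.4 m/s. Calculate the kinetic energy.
KE = ½mv² = ½(41.5)(39.4)² = 32210 J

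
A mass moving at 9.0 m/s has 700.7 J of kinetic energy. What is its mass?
m = 2·KE/v² = 2·700.7/(9.0)² = 17.3 kg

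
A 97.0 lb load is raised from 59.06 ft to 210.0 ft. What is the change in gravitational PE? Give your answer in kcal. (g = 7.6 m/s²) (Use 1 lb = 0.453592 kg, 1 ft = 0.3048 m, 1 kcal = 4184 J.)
Convert to SI: m = 43.9984 kg, Δh = 46.0065 m
ΔPE = mgΔh = (43.9984)(7.6)(46.0065) = 15384.0 J = 3.677 kcal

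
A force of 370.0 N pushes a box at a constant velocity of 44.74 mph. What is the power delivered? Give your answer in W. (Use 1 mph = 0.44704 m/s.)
Convert to SI: F = 370.0 N, v = 20.0006 m/s
P = Fv = (370.0)(20.0006) = 7400 W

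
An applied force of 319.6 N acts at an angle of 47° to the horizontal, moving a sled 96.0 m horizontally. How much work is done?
W = F·d·cosθ = (319.6)(96.0)cos(47°) = 20920 J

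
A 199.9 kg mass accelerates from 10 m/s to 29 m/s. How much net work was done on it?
W = ΔKE = ½m(v₂² − v₁²) = ½(199.9)(29² − 10²) = 74062.95 J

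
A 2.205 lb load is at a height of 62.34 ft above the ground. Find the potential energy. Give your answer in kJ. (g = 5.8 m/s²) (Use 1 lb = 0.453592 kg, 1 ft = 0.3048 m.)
Convert to SI: m = 1.00017 kg, h = 19.0012 m
PE = mgh = (1.00017)(5.8)(19.0012) = 110.226 J = 0.1102 kJ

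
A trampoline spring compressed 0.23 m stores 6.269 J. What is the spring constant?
k = 2·PE/x² = 2·6.269/(0.23)² = 237.0 N/m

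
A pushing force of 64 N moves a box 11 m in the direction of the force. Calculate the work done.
W = F·d = (64)(11) = 704.0 J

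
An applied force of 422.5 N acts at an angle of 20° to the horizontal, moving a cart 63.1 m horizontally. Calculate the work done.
W = F·d·cosθ = (422.5)(63.1)cos(20°) = 25050 J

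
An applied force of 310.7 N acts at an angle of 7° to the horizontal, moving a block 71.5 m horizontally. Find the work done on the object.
W = F·d·cosθ = (310.7)(71.5)cos(7°) = 22050 J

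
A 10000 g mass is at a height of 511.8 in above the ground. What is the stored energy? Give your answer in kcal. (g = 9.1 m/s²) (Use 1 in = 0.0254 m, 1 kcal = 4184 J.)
Convert to SI: m = 10.0 kg, h = 12.9997 m
PE = mgh = (10.0)(9.1)(12.9997) = 1182.97 J = 0.2827 kcal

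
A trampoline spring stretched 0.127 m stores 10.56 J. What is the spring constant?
k = 2·PE/x² = 2·10.56/(0.127)² = 1309 N/m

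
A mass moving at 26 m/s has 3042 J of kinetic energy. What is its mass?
m = 2·KE/v² = 2·3042/(26)² = 9.0 kg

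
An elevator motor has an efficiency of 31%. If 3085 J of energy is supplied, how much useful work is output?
W_out = η·W_in = 0.31·3085 = 956.35 J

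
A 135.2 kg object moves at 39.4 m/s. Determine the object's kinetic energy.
KE = ½mv² = ½(135.2)(39.4)² = 104900 J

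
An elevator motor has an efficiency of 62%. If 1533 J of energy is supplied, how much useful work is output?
W_out = η·W_in = 0.62·1533 = 950.46 J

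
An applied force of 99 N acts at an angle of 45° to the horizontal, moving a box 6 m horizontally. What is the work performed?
W = F·d·cosθ = (99)(6)cos(45°) = 420.0 J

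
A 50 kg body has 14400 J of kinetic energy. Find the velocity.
v = √(2·KE/m) = √(2·14400/50) = 24.0 m/s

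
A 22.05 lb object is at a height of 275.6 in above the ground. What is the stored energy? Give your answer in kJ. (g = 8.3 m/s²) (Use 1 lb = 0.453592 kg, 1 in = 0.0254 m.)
Convert to SI: m = 10.0017 kg, h = 7.00024 m
PE = mgh = (10.0017)(8.3)(7.00024) = 581.119 J = 0.5811 kJ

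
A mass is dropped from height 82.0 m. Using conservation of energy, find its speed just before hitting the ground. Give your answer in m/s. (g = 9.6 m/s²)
mgh = ½mv² ⇒ v = √(2gh) = √(2·9.6·82.0) = 39.68 m/s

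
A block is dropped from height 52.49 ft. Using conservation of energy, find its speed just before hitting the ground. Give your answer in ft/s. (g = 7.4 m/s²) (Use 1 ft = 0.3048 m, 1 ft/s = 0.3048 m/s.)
Convert to SI: h = 15.999 m
mgh = ½mv² ⇒ v = √(2gh) = √(2·7.4·15.999) = 15.3878 m/s = 50.48 ft/s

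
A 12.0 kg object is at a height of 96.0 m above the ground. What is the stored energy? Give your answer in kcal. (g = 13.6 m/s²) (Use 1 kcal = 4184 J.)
PE = mgh = (12.0)(13.6)(96.0) = 15667.2 J = 3.745 kcal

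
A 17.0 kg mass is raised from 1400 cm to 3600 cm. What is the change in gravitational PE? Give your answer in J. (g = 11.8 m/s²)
Convert to SI: m = 17.0 kg, Δh = 22.0 m
ΔPE = mgΔh = (17.0)(11.8)(22.0) = 4413 J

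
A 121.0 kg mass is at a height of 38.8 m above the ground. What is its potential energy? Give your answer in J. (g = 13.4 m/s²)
PE = mgh = (121.0)(13.4)(38.8) = 62910 J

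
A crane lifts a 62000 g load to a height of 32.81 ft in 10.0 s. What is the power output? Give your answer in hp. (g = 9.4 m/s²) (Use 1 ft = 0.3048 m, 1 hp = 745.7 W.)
Convert to SI: m = 62.0 kg, h = 10.0005 m, t = 10.0 s
P = mgh/t = (62.0)(9.4)(10.0005)/10.0 = 582.828 W = 0.7816 hp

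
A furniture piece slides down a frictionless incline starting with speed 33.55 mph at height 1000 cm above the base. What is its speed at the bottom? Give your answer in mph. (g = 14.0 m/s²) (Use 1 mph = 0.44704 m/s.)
Convert to SI: v₀ = 14.9982 m/s, h = 10.0 m
½mv₀² + mgh = ½mv² ⇒ v = √(v₀² + 2gh) = √(14.9982² + 2·14.0·10.0) = 22.471 m/s = 50.27 mph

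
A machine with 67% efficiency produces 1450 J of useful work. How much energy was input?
W_in = W_out/η = 1450/0.67 = 2164 J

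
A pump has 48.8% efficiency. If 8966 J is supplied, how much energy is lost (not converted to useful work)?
W_lost = W_in(1 − η) = 8966·(1 − 0.488) = 4591 J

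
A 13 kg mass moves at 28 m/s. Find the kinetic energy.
KE = ½mv² = ½(13)(28)² = 5096.0 J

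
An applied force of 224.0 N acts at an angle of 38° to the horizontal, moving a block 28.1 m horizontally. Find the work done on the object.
W = F·d·cosθ = (224.0)(28.1)cos(38°) = 4960 J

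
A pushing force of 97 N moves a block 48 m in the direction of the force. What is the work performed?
W = F·d = (97)(48) = 4656 J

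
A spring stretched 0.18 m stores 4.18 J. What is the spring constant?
k = 2·PE/x² = 2·4.18/(0.18)² = 258.0 N/m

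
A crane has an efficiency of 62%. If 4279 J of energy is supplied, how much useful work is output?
W_out = η·W_in = 0.62·4279 = 2652.98 J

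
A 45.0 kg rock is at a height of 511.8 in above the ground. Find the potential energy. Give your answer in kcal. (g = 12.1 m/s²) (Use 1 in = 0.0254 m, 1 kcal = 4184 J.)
Convert to SI: m = 45.0 kg, h = 12.9997 m
PE = mgh = (45.0)(12.1)(12.9997) = 7078.35 J = 1.692 kcal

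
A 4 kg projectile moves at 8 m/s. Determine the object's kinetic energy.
KE = ½mv² = ½(4)(8)² = 128.0 J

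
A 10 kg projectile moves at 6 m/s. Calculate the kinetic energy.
KE = ½mv² = ½(10)(6)² = 180.0 J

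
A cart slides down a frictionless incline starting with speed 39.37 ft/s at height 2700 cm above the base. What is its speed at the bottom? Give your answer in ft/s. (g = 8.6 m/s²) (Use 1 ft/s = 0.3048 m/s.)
Convert to SI: v₀ = 12.0 m/s, h = 27.0 m
½mv₀² + mgh = ½mv² ⇒ v = √(v₀² + 2gh) = √(12.0² + 2·8.6·27.0) = 24.6658 m/s = 80.92 ft/s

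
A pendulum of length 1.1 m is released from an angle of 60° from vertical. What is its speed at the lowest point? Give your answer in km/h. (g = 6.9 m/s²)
h = L(1 − cosθ) = 1.1(1 − cos60°) = 0.55 m
v = √(2gh) = √(2·6.9·0.55) = 2.755 m/s = 9.918 km/h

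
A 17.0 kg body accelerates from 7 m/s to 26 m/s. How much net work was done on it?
W = ΔKE = ½m(v₂² − v₁²) = ½(17.0)(26² − 7²) = 5329.5 J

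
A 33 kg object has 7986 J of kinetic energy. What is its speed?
v = √(2·KE/m) = √(2·7986/33) = 22.0 m/s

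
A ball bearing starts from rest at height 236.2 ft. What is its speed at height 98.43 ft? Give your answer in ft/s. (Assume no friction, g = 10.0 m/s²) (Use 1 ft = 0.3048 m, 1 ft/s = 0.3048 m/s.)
Convert to SI: h₁−h₂ = 41.9923 m
mgh₁ = mgh₂ + ½mv² ⇒ v = √(2g(h₁−h₂)) = √(2·10.0·41.9923) = 28.9801 m/s = 95.08 ft/s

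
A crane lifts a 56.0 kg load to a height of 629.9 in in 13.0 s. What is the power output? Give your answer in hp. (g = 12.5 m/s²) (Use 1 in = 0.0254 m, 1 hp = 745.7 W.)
Convert to SI: m = 56.0 kg, h = 15.9995 m, t = 13.0 s
P = mgh/t = (56.0)(12.5)(15.9995)/13.0 = 861.509 W = 1.155 hp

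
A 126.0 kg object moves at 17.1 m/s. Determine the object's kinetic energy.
KE = ½mv² = ½(126.0)(17.1)² = 18420 J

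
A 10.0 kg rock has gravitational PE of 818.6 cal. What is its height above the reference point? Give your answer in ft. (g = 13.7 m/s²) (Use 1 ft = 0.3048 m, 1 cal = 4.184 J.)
Convert to SI: m = 10.0 kg, PE = 3425.02 J
h = PE/(mg) = 3425.02/(10.0·13.7) = 25.0002 m = 82.02 ft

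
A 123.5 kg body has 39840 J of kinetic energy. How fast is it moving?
v = √(2·KE/m) = √(2·39840/123.5) = 25.4 m/s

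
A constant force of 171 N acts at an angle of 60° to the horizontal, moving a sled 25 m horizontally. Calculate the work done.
W = F·d·cosθ = (171)(25)cos(60°) = 2138 J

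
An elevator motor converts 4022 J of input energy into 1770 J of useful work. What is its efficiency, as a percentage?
η = W_out/W_in = 1770/4022 = 44.01%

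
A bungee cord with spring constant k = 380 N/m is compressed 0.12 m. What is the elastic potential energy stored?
PE = ½kx² = ½(380)(0.12)² = 2.736 J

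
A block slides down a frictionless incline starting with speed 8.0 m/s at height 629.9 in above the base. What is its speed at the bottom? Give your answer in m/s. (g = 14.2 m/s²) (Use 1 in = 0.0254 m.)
Convert to SI: v₀ = 8.0 m/s, h = 15.9995 m
½mv₀² + mgh = ½mv² ⇒ v = √(v₀² + 2gh) = √(8.0² + 2·14.2·15.9995) = 22.77 m/s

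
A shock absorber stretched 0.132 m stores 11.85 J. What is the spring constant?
k = 2·PE/x² = 2·11.85/(0.132)² = 1360 N/m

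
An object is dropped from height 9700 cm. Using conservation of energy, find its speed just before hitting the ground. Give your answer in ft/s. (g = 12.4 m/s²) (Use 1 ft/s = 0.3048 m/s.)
Convert to SI: h = 97.0 m
mgh = ½mv² ⇒ v = √(2gh) = √(2·12.4·97.0) = 49.0469 m/s = 160.9 ft/s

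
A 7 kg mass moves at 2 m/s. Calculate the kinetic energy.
KE = ½mv² = ½(7)(2)² = 14.0 J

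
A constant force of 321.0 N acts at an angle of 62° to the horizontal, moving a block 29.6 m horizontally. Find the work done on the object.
W = F·d·cosθ = (321.0)(29.6)cos(62°) = 4461 J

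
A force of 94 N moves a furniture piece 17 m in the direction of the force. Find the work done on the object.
W = F·d = (94)(17) = 1598 J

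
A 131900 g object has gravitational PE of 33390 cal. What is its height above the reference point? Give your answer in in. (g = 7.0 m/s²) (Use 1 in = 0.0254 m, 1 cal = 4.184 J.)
Convert to SI: m = 131.9 kg, PE = 139704 J
h = PE/(mg) = 139704/(131.9·7.0) = 151.309 m = 5957 in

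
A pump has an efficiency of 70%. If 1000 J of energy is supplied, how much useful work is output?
W_out = η·W_in = 0.7·1000 = 700.0 J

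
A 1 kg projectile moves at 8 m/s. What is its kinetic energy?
KE = ½mv² = ½(1)(8)² = 32.0 J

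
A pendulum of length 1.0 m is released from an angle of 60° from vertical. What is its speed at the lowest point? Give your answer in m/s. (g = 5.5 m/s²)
h = L(1 − cosθ) = 1.0(1 − cos60°) = 0.5 m
v = √(2gh) = √(2·5.5·0.5) = 2.345 m/s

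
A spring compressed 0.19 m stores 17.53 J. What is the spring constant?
k = 2·PE/x² = 2·17.53/(0.19)² = 971.2 N/m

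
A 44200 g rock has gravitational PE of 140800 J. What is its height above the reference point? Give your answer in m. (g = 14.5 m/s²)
Convert to SI: m = 44.2 kg, PE = 140800 J
h = PE/(mg) = 140800/(44.2·14.5) = 219.7 m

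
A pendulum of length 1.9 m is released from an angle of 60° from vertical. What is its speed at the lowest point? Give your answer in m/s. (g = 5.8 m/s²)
h = L(1 − cosθ) = 1.9(1 − cos60°) = 0.95 m
v = √(2gh) = √(2·5.8·0.95) = 3.32 m/s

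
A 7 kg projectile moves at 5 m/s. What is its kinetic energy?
KE = ½mv² = ½(7)(5)² = 87.5 J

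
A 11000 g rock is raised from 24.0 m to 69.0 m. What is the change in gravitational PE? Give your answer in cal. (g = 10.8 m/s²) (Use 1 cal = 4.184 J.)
Convert to SI: m = 11.0 kg, Δh = 45.0 m
ΔPE = mgΔh = (11.0)(10.8)(45.0) = 5346.0 J = 1278 cal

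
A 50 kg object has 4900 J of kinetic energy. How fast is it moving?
v = √(2·KE/m) = √(2·4900/50) = 14.0 m/s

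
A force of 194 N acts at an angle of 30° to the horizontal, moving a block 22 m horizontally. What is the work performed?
W = F·d·cosθ = (194)(22)cos(30°) = 3696 J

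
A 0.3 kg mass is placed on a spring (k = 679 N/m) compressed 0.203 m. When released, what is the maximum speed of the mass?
½kx² = ½mv² ⇒ v = x√(k/m) = (0.203)√(679/0.3) = 9.658 m/s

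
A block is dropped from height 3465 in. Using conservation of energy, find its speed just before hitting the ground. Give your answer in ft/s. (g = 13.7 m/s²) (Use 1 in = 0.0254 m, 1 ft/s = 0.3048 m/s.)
Convert to SI: h = 88.011 m
mgh = ½mv² ⇒ v = √(2gh) = √(2·13.7·88.011) = 49.107 m/s = 161.1 ft/s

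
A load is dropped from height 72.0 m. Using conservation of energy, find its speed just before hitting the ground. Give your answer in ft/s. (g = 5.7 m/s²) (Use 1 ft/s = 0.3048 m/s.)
mgh = ½mv² ⇒ v = √(2gh) = √(2·5.7·72.0) = 28.6496 m/s = 93.99 ft/s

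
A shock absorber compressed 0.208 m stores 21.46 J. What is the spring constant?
k = 2·PE/x² = 2·21.46/(0.208)² = 992.0 N/m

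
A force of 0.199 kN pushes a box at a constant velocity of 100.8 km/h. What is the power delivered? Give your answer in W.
Convert to SI: F = 199.0 N, v = 28.0 m/s
P = Fv = (199.0)(28.0) = 5572 W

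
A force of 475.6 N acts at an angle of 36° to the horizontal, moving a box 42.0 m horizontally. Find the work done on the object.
W = F·d·cosθ = (475.6)(42.0)cos(36°) = 16160 J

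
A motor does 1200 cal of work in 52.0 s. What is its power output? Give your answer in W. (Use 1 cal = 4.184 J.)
Convert to SI: W = 5020.8 J, t = 52.0 s
P = W/t = 5020.8/52.0 = 96.55 W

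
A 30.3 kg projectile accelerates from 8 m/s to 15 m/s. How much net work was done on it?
W = ΔKE = ½m(v₂² − v₁²) = ½(30.3)(15² − 8²) = 2439.15 J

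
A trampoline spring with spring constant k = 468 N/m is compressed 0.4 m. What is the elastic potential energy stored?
PE = ½kx² = ½(468)(0.4)² = 37.44 J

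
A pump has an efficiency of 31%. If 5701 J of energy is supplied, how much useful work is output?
W_out = η·W_in = 0.31·5701 = 1767.31 J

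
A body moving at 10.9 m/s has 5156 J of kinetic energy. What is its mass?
m = 2·KE/v² = 2·5156/(10.9)² = 86.79 kg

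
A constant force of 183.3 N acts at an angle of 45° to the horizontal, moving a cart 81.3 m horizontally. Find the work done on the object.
W = F·d·cosθ = (183.3)(81.3)cos(45°) = 10540 J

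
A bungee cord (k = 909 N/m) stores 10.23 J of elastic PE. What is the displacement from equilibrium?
x = √(2·PE/k) = √(2·10.23/909) = 0.15 m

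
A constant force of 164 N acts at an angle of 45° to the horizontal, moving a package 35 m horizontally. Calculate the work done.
W = F·d·cosθ = (164)(35)cos(45°) = 4059 J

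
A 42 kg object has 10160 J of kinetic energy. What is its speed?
v = √(2·KE/m) = √(2·10160/42) = 22.0 m/s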